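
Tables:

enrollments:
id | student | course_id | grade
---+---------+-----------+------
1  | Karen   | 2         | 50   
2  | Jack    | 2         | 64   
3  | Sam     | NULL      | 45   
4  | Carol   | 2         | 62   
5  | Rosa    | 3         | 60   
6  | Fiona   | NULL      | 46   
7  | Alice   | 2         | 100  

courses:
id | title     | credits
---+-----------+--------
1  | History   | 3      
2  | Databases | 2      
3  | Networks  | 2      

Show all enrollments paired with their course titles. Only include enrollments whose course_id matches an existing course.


INNER JOIN keeps only enrollments rows whose course_id matches an id in courses. Walk through each enrollment:
  - enrollment 1 (Karen): course_id=2 -> matches Databases
  - enrollment 2 (Jack): course_id=2 -> matches Databases
  - enrollment 3 (Sam): course_id=NULL, no match -> dropped
  - enrollment 4 (Carol): course_id=2 -> matches Databases
  - enrollment 5 (Rosa): course_id=3 -> matches Networks
  - enrollment 6 (Fiona): course_id=NULL, no match -> dropped
  - enrollment 7 (Alice): course_id=2 -> matches Databases
So 2 of 7 rows are dropped.

SQL:
SELECT a.student, b.title AS course
FROM enrollments a
INNER JOIN courses b ON a.course_id = b.id

Result:
student | course   
--------+----------
Karen   | Databases
Jack    | Databases
Carol   | Databases
Rosa    | Networks 
Alice   | Databases


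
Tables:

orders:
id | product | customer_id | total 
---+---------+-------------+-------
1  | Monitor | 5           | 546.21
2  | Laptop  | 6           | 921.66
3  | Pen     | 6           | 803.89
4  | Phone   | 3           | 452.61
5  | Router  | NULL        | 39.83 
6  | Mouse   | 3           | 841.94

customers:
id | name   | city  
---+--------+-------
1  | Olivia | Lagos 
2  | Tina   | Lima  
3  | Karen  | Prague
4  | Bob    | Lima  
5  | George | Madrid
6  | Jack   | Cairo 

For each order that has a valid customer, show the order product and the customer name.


INNER JOIN keeps only orders rows whose customer_id matches an id in customers. Walk through each order:
  - order 1 (Monitor): customer_id=5 -> matches George
  - order 2 (Laptop): customer_id=6 -> matches Jack
  - order 3 (Pen): customer_id=6 -> matches Jack
  - order 4 (Phone): customer_id=3 -> matches Karen
  - order 5 (Router): customer_id=NULL, no match -> dropped
  - order 6 (Mouse): customer_id=3 -> matches Karen
So 1 of 6 rows is dropped.

SQL:
SELECT a.product, b.name AS customer
FROM orders a
INNER JOIN customers b ON a.customer_id = b.id

Result:
product | customer
--------+---------
Monitor | George  
Laptop  | Jack    
Pen     | Jack    
Phone   | Karen   
Mouse   | Karen   


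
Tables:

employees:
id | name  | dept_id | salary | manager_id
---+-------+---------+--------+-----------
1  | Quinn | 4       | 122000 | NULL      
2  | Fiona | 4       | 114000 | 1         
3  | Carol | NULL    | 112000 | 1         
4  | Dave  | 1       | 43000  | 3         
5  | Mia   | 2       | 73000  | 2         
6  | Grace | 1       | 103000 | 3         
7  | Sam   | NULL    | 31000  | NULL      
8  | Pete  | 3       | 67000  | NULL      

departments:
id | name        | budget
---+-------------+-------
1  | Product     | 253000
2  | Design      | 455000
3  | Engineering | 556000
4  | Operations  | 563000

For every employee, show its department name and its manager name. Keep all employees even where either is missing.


Two LEFT JOINs from the same base table employees: one to departments via dept_id, one to employees itself via manager_id. Both are LEFT so every employee is preserved.
Match against departments:
  - employee 1 (Quinn): dept_id=4 -> matches Operations
  - employee 2 (Fiona): dept_id=4 -> matches Operations
  - employee 3 (Carol): dept_id=NULL, no match -> kept with NULL
  - employee 4 (Dave): dept_id=1 -> matches Product
  - employee 5 (Mia): dept_id=2 -> matches Design
  - employee 6 (Grace): dept_id=1 -> matches Product
  - employee 7 (Sam): dept_id=NULL, no match -> kept with NULL
  - employee 8 (Pete): dept_id=3 -> matches Engineering
Match against employees (self):
  - employee 1 (Quinn): manager_id=NULL -> NULL
  - employee 2 (Fiona): manager_id=1 -> Quinn
  - employee 3 (Carol): manager_id=1 -> Quinn
  - employee 4 (Dave): manager_id=3 -> Carol
  - employee 5 (Mia): manager_id=2 -> Fiona
  - employee 6 (Grace): manager_id=3 -> Carol
  - employee 7 (Sam): manager_id=NULL -> NULL
  - employee 8 (Pete): manager_id=NULL -> NULL

SQL:
SELECT a.name, b.name AS department, c.name AS manager
FROM employees a
LEFT JOIN departments b ON a.dept_id = b.id
LEFT JOIN employees c ON a.manager_id = c.id

Result:
name  | department  | manager
------+-------------+--------
Quinn | Operations  | NULL   
Fiona | Operations  | Quinn  
Carol | NULL        | Quinn  
Dave  | Product     | Carol  
Mia   | Design      | Fiona  
Grace | Product     | Carol  
Sam   | NULL        | NULL   
Pete  | Engineering | NULL   


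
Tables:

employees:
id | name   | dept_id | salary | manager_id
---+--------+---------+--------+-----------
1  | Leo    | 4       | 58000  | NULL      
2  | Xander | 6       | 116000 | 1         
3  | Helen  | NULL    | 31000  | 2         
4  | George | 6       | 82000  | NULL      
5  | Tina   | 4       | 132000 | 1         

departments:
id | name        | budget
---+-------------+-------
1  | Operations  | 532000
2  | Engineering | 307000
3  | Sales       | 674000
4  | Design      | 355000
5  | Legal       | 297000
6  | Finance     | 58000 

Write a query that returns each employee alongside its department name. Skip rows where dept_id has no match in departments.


INNER JOIN keeps only employees rows whose dept_id matches an id in departments. Walk through each employee:
  - employee 1 (Leo): dept_id=4 -> matches Design
  - employee 2 (Xander): dept_id=6 -> matches Finance
  - employee 3 (Helen): dept_id=NULL, no match -> dropped
  - employee 4 (George): dept_id=6 -> matches Finance
  - employee 5 (Tina): dept_id=4 -> matches Design
So 1 of 5 rows is dropped.

SQL:
SELECT a.name, b.name AS department
FROM employees a
INNER JOIN departments b ON a.dept_id = b.id

Result:
name   | department
-------+-----------
Leo    | Design    
Xander | Finance   
George | Finance   
Tina   | Design    


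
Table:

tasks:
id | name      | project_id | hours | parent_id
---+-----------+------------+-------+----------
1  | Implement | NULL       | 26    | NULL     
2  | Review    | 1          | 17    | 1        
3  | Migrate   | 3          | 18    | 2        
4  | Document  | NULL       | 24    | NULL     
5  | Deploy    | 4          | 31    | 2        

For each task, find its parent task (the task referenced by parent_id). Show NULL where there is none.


This is a self-join: tasks is joined to a second copy of itself, matching each row's parent_id to another row's id. Use LEFT JOIN so rows with parent_id=NULL are kept.
  - task 1 (Implement): parent_id=NULL -> NULL
  - task 2 (Review): parent_id=1 -> Implement
  - task 3 (Migrate): parent_id=2 -> Review
  - task 4 (Document): parent_id=NULL -> NULL
  - task 5 (Deploy): parent_id=2 -> Review

SQL:
SELECT a.name AS item, b.name AS parent
FROM tasks a
LEFT JOIN tasks b ON a.parent_id = b.id

Result:
item      | parent   
----------+----------
Implement | NULL     
Review    | Implement
Migrate   | Review   
Document  | NULL     
Deploy    | Review   


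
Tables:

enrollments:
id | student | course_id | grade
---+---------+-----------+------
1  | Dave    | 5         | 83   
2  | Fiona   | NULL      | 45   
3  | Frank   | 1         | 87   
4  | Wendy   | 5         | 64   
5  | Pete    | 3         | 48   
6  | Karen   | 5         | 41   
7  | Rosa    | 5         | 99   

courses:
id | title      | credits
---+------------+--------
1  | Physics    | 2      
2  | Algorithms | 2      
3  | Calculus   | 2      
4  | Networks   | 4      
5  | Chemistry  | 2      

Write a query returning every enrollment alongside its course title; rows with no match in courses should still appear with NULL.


LEFT JOIN keeps every row from enrollments (the left table); where course_id has no match in courses, the course columns become NULL. Walk through each enrollment:
  - enrollment 1 (Dave): course_id=5 -> matches Chemistry
  - enrollment 2 (Fiona): course_id=NULL, no match -> kept with NULL
  - enrollment 3 (Frank): course_id=1 -> matches Physics
  - enrollment 4 (Wendy): course_id=5 -> matches Chemistry
  - enrollment 5 (Pete): course_id=3 -> matches Calculus
  - enrollment 6 (Karen): course_id=5 -> matches Chemistry
  - enrollment 7 (Rosa): course_id=5 -> matches Chemistry
All 7 rows appear; 1 has NULL course.

SQL:
SELECT a.student, b.title AS course
FROM enrollments a
LEFT JOIN courses b ON a.course_id = b.id

Result:
student | course   
--------+----------
Dave    | Chemistry
Fiona   | NULL     
Frank   | Physics  
Wendy   | Chemistry
Pete    | Calculus 
Karen   | Chemistry
Rosa    | Chemistry


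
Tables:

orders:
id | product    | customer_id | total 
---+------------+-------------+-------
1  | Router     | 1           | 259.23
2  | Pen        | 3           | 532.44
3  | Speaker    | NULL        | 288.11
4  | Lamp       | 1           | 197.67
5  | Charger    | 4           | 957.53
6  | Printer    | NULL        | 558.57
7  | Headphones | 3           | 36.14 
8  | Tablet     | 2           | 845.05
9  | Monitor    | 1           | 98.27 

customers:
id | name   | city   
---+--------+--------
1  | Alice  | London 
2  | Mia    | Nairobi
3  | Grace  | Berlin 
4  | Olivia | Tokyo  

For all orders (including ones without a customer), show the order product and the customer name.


LEFT JOIN keeps every row from orders (the left table); where customer_id has no match in customers, the customer columns become NULL. Walk through each order:
  - order 1 (Router): customer_id=1 -> matches Alice
  - order 2 (Pen): customer_id=3 -> matches Grace
  - order 3 (Speaker): customer_id=NULL, no match -> kept with NULL
  - order 4 (Lamp): customer_id=1 -> matches Alice
  - order 5 (Charger): customer_id=4 -> matches Olivia
  - order 6 (Printer): customer_id=NULL, no match -> kept with NULL
  - order 7 (Headphones): customer_id=3 -> matches Grace
  - order 8 (Tablet): customer_id=2 -> matches Mia
  - order 9 (Monitor): customer_id=1 -> matches Alice
All 9 rows appear; 2 have NULL customer.

SQL:
SELECT a.product, b.name AS customer
FROM orders a
LEFT JOIN customers b ON a.customer_id = b.id

Result:
product    | customer
-----------+---------
Router     | Alice   
Pen        | Grace   
Speaker    | NULL    
Lamp       | Alice   
Charger    | Olivia  
Printer    | NULL    
Headphones | Grace   
Tablet     | Mia     
Monitor    | Alice   


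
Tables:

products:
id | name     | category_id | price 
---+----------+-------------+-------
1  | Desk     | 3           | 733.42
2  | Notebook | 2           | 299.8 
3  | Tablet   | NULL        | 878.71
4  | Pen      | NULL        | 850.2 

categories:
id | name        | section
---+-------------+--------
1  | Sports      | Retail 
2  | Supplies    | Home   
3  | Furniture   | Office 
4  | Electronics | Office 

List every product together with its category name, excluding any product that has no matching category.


INNER JOIN keeps only products rows whose category_id matches an id in categories. Walk through each product:
  - product 1 (Desk): category_id=3 -> matches Furniture
  - product 2 (Notebook): category_id=2 -> matches Supplies
  - product 3 (Tablet): category_id=NULL, no match -> dropped
  - product 4 (Pen): category_id=NULL, no match -> dropped
So 2 of 4 rows are dropped.

SQL:
SELECT a.name, b.name AS category
FROM products a
INNER JOIN categories b ON a.category_id = b.id

Result:
name     | category 
---------+----------
Desk     | Furniture
Notebook | Supplies 


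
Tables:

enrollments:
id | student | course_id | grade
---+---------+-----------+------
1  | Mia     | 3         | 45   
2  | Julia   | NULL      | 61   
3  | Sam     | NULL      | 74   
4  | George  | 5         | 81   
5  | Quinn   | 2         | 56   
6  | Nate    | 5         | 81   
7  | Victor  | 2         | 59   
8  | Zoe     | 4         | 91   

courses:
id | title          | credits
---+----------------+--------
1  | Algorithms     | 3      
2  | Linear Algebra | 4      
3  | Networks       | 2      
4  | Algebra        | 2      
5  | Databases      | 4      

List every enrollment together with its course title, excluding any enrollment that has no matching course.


INNER JOIN keeps only enrollments rows whose course_id matches an id in courses. Walk through each enrollment:
  - enrollment 1 (Mia): course_id=3 -> matches Networks
  - enrollment 2 (Julia): course_id=NULL, no match -> dropped
  - enrollment 3 (Sam): course_id=NULL, no match -> dropped
  - enrollment 4 (George): course_id=5 -> matches Databases
  - enrollment 5 (Quinn): course_id=2 -> matches Linear Algebra
  - enrollment 6 (Nate): course_id=5 -> matches Databases
  - enrollment 7 (Victor): course_id=2 -> matches Linear Algebra
  - enrollment 8 (Zoe): course_id=4 -> matches Algebra
So 2 of 8 rows are dropped.

SQL:
SELECT a.student, b.title AS course
FROM enrollments a
INNER JOIN courses b ON a.course_id = b.id

Result:
student | course        
--------+---------------
Mia     | Networks      
George  | Databases     
Quinn   | Linear Algebra
Nate    | Databases     
Victor  | Linear Algebra
Zoe     | Algebra       


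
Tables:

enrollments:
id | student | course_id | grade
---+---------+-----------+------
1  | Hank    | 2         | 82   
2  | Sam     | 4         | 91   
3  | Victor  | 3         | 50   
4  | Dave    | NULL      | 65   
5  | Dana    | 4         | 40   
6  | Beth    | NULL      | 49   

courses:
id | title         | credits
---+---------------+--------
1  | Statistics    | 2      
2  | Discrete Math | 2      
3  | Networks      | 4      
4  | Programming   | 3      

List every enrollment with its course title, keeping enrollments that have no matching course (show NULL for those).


LEFT JOIN keeps every row from enrollments (the left table); where course_id has no match in courses, the course columns become NULL. Walk through each enrollment:
  - enrollment 1 (Hank): course_id=2 -> matches Discrete Math
  - enrollment 2 (Sam): course_id=4 -> matches Programming
  - enrollment 3 (Victor): course_id=3 -> matches Networks
  - enrollment 4 (Dave): course_id=NULL, no match -> kept with NULL
  - enrollment 5 (Dana): course_id=4 -> matches Programming
  - enrollment 6 (Beth): course_id=NULL, no match -> kept with NULL
All 6 rows appear; 2 have NULL course.

SQL:
SELECT a.student, b.title AS course
FROM enrollments a
LEFT JOIN courses b ON a.course_id = b.id

Result:
student | course       
--------+--------------
Hank    | Discrete Math
Sam     | Programming  
Victor  | Networks     
Dave    | NULL         
Dana    | Programming  
Beth    | NULL         


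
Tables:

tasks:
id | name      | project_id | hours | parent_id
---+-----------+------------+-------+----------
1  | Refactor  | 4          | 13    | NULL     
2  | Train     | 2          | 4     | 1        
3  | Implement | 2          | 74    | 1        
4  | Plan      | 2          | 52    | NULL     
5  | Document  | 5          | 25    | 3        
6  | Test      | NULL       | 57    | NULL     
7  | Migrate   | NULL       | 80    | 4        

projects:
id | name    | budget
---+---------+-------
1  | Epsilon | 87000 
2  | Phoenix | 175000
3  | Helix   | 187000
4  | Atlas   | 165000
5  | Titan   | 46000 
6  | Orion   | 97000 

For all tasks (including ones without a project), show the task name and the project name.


LEFT JOIN keeps every row from tasks (the left table); where project_id has no match in projects, the project columns become NULL. Walk through each task:
  - task 1 (Refactor): project_id=4 -> matches Atlas
  - task 2 (Train): project_id=2 -> matches Phoenix
  - task 3 (Implement): project_id=2 -> matches Phoenix
  - task 4 (Plan): project_id=2 -> matches Phoenix
  - task 5 (Document): project_id=5 -> matches Titan
  - task 6 (Test): project_id=NULL, no match -> kept with NULL
  - task 7 (Migrate): project_id=NULL, no match -> kept with NULL
All 7 rows appear; 2 have NULL project.

SQL:
SELECT a.name, b.name AS project
FROM tasks a
LEFT JOIN projects b ON a.project_id = b.id

Result:
name      | project
----------+--------
Refactor  | Atlas  
Train     | Phoenix
Implement | Phoenix
Plan      | Phoenix
Document  | Titan  
Test      | NULL   
Migrate   | NULL   


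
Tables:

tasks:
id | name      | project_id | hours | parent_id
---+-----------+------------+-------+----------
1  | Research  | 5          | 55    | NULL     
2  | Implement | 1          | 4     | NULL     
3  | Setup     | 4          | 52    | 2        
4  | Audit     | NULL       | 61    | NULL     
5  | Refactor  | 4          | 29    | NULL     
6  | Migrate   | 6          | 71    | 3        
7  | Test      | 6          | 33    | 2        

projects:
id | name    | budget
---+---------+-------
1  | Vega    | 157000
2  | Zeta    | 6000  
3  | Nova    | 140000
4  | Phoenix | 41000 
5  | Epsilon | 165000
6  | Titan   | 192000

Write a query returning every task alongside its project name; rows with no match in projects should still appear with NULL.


LEFT JOIN keeps every row from tasks (the left table); where project_id has no match in projects, the project columns become NULL. Walk through each task:
  - task 1 (Research): project_id=5 -> matches Epsilon
  - task 2 (Implement): project_id=1 -> matches Vega
  - task 3 (Setup): project_id=4 -> matches Phoenix
  - task 4 (Audit): project_id=NULL, no match -> kept with NULL
  - task 5 (Refactor): project_id=4 -> matches Phoenix
  - task 6 (Migrate): project_id=6 -> matches Titan
  - task 7 (Test): project_id=6 -> matches Titan
All 7 rows appear; 1 has NULL project.

SQL:
SELECT a.name, b.name AS project
FROM tasks a
LEFT JOIN projects b ON a.project_id = b.id

Result:
name      | project
----------+--------
Research  | Epsilon
Implement | Vega   
Setup     | Phoenix
Audit     | NULL   
Refactor  | Phoenix
Migrate   | Titan  
Test      | Titan  


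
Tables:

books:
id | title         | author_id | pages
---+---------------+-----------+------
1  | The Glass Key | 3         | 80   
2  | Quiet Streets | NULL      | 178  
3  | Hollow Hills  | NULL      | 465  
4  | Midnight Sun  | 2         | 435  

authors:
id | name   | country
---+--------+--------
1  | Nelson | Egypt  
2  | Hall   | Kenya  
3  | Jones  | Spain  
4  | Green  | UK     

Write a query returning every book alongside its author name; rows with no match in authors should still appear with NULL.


LEFT JOIN keeps every row from books (the left table); where author_id has no match in authors, the author columns become NULL. Walk through each book:
  - book 1 (The Glass Key): author_id=3 -> matches Jones
  - book 2 (Quiet Streets): author_id=NULL, no match -> kept with NULL
  - book 3 (Hollow Hills): author_id=NULL, no match -> kept with NULL
  - book 4 (Midnight Sun): author_id=2 -> matches Hall
All 4 rows appear; 2 have NULL author.

SQL:
SELECT a.title, b.name AS author
FROM books a
LEFT JOIN authors b ON a.author_id = b.id

Result:
title         | author
--------------+-------
The Glass Key | Jones 
Quiet Streets | NULL  
Hollow Hills  | NULL  
Midnight Sun  | Hall  


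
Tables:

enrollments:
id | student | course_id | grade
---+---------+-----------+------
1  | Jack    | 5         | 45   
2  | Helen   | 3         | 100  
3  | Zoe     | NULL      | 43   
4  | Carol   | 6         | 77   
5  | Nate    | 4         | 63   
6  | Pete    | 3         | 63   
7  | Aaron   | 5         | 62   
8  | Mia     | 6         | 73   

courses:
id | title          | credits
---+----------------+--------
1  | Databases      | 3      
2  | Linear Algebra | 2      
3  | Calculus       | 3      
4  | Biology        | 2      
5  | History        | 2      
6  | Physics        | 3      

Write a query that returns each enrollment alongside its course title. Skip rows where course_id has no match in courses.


INNER JOIN keeps only enrollments rows whose course_id matches an id in courses. Walk through each enrollment:
  - enrollment 1 (Jack): course_id=5 -> matches History
  - enrollment 2 (Helen): course_id=3 -> matches Calculus
  - enrollment 3 (Zoe): course_id=NULL, no match -> dropped
  - enrollment 4 (Carol): course_id=6 -> matches Physics
  - enrollment 5 (Nate): course_id=4 -> matches Biology
  - enrollment 6 (Pete): course_id=3 -> matches Calculus
  - enrollment 7 (Aaron): course_id=5 -> matches History
  - enrollment 8 (Mia): course_id=6 -> matches Physics
So 1 of 8 rows is dropped.

SQL:
SELECT a.student, b.title AS course
FROM enrollments a
INNER JOIN courses b ON a.course_id = b.id

Result:
student | course  
--------+---------
Jack    | History 
Helen   | Calculus
Carol   | Physics 
Nate    | Biology 
Pete    | Calculus
Aaron   | History 
Mia     | Physics 


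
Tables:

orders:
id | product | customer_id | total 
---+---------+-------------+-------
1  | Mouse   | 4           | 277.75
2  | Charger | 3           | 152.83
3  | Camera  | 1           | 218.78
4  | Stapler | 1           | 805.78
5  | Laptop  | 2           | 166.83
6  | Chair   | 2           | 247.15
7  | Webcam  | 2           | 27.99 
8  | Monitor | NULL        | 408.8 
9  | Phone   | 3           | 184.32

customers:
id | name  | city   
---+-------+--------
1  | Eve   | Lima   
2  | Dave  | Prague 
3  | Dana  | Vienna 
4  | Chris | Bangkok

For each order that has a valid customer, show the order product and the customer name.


INNER JOIN keeps only orders rows whose customer_id matches an id in customers. Walk through each order:
  - order 1 (Mouse): customer_id=4 -> matches Chris
  - order 2 (Charger): customer_id=3 -> matches Dana
  - order 3 (Camera): customer_id=1 -> matches Eve
  - order 4 (Stapler): customer_id=1 -> matches Eve
  - order 5 (Laptop): customer_id=2 -> matches Dave
  - order 6 (Chair): customer_id=2 -> matches Dave
  - order 7 (Webcam): customer_id=2 -> matches Dave
  - order 8 (Monitor): customer_id=NULL, no match -> dropped
  - order 9 (Phone): customer_id=3 -> matches Dana
So 1 of 9 rows is dropped.

SQL:
SELECT a.product, b.name AS customer
FROM orders a
INNER JOIN customers b ON a.customer_id = b.id

Result:
product | customer
--------+---------
Mouse   | Chris   
Charger | Dana    
Camera  | Eve     
Stapler | Eve     
Laptop  | Dave    
Chair   | Dave    
Webcam  | Dave    
Phone   | Dana    


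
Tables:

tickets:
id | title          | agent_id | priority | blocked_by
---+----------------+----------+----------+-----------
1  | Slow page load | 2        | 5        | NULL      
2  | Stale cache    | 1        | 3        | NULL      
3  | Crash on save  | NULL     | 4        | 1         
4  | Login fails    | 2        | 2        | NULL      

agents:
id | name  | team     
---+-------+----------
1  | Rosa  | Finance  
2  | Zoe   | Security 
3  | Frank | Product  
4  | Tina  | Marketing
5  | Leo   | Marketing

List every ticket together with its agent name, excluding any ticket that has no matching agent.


INNER JOIN keeps only tickets rows whose agent_id matches an id in agents. Walk through each ticket:
  - ticket 1 (Slow page load): agent_id=2 -> matches Zoe
  - ticket 2 (Stale cache): agent_id=1 -> matches Rosa
  - ticket 3 (Crash on save): agent_id=NULL, no match -> dropped
  - ticket 4 (Login fails): agent_id=2 -> matches Zoe
So 1 of 4 rows is dropped.

SQL:
SELECT a.title, b.name AS agent
FROM tickets a
INNER JOIN agents b ON a.agent_id = b.id

Result:
title          | agent
---------------+------
Slow page load | Zoe  
Stale cache    | Rosa 
Login fails    | Zoe  


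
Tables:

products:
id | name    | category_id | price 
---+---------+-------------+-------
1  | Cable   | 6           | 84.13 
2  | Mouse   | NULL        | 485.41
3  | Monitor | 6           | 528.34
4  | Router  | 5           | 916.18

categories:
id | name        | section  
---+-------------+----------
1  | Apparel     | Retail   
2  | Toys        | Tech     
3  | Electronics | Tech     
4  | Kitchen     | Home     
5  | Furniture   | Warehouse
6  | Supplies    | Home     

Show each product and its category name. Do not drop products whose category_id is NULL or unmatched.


LEFT JOIN keeps every row from products (the left table); where category_id has no match in categories, the category columns become NULL. Walk through each product:
  - product 1 (Cable): category_id=6 -> matches Supplies
  - product 2 (Mouse): category_id=NULL, no match -> kept with NULL
  - product 3 (Monitor): category_id=6 -> matches Supplies
  - product 4 (Router): category_id=5 -> matches Furniture
All 4 rows appear; 1 has NULL category.

SQL:
SELECT a.name, b.name AS category
FROM products a
LEFT JOIN categories b ON a.category_id = b.id

Result:
name    | category 
--------+----------
Cable   | Supplies 
Mouse   | NULL     
Monitor | Supplies 
Router  | Furniture


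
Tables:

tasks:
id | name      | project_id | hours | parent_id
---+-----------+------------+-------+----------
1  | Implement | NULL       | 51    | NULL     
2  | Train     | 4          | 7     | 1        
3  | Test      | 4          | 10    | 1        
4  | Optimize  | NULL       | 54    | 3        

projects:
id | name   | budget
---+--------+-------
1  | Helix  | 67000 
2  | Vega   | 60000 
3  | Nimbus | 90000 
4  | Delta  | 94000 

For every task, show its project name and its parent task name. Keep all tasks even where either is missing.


Two LEFT JOINs from the same base table tasks: one to projects via project_id, one to tasks itself via parent_id. Both are LEFT so every task is preserved.
Match against projects:
  - task 1 (Implement): project_id=NULL, no match -> kept with NULL
  - task 2 (Train): project_id=4 -> matches Delta
  - task 3 (Test): project_id=4 -> matches Delta
  - task 4 (Optimize): project_id=NULL, no match -> kept with NULL
Match against tasks (self):
  - task 1 (Implement): parent_id=NULL -> NULL
  - task 2 (Train): parent_id=1 -> Implement
  - task 3 (Test): parent_id=1 -> Implement
  - task 4 (Optimize): parent_id=3 -> Test

SQL:
SELECT a.name, b.name AS project, c.name AS parent
FROM tasks a
LEFT JOIN projects b ON a.project_id = b.id
LEFT JOIN tasks c ON a.parent_id = c.id

Result:
name      | project | parent   
----------+---------+----------
Implement | NULL    | NULL     
Train     | Delta   | Implement
Test      | Delta   | Implement
Optimize  | NULL    | Test     


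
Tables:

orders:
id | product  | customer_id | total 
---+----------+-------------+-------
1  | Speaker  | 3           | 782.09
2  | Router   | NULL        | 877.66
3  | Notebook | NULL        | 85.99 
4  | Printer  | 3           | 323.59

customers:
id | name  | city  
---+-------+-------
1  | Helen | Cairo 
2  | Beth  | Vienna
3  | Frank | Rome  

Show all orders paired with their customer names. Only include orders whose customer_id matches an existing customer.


INNER JOIN keeps only orders rows whose customer_id matches an id in customers. Walk through each order:
  - order 1 (Speaker): customer_id=3 -> matches Frank
  - order 2 (Router): customer_id=NULL, no match -> dropped
  - order 3 (Notebook): customer_id=NULL, no match -> dropped
  - order 4 (Printer): customer_id=3 -> matches Frank
So 2 of 4 rows are dropped.

SQL:
SELECT a.product, b.name AS customer
FROM orders a
INNER JOIN customers b ON a.customer_id = b.id

Result:
product | customer
--------+---------
Speaker | Frank   
Printer | Frank   


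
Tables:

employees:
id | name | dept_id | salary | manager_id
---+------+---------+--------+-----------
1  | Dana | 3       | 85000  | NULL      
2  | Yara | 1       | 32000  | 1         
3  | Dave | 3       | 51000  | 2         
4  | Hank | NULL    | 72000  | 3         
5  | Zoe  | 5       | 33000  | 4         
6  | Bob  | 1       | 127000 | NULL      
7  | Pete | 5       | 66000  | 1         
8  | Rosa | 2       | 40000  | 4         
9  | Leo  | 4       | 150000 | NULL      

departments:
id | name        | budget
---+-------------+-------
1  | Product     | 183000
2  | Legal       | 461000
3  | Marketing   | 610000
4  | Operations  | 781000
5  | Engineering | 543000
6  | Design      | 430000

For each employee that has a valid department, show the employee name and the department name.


INNER JOIN keeps only employees rows whose dept_id matches an id in departments. Walk through each employee:
  - employee 1 (Dana): dept_id=3 -> matches Marketing
  - employee 2 (Yara): dept_id=1 -> matches Product
  - employee 3 (Dave): dept_id=3 -> matches Marketing
  - employee 4 (Hank): dept_id=NULL, no match -> dropped
  - employee 5 (Zoe): dept_id=5 -> matches Engineering
  - employee 6 (Bob): dept_id=1 -> matches Product
  - employee 7 (Pete): dept_id=5 -> matches Engineering
  - employee 8 (Rosa): dept_id=2 -> matches Legal
  - employee 9 (Leo): dept_id=4 -> matches Operations
So 1 of 9 rows is dropped.

SQL:
SELECT a.name, b.name AS department
FROM employees a
INNER JOIN departments b ON a.dept_id = b.id

Result:
name | department 
-----+------------
Dana | Marketing  
Yara | Product    
Dave | Marketing  
Zoe  | Engineering
Bob  | Product    
Pete | Engineering
Rosa | Legal      
Leo  | Operations 


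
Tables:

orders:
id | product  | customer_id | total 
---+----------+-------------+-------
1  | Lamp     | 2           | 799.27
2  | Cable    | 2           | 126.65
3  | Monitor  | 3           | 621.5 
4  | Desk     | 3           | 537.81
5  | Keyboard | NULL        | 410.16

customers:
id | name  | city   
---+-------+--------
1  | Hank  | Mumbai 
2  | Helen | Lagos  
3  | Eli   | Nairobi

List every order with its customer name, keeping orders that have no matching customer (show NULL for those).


LEFT JOIN keeps every row from orders (the left table); where customer_id has no match in customers, the customer columns become NULL. Walk through each order:
  - order 1 (Lamp): customer_id=2 -> matches Helen
  - order 2 (Cable): customer_id=2 -> matches Helen
  - order 3 (Monitor): customer_id=3 -> matches Eli
  - order 4 (Desk): customer_id=3 -> matches Eli
  - order 5 (Keyboard): customer_id=NULL, no match -> kept with NULL
All 5 rows appear; 1 has NULL customer.

SQL:
SELECT a.product, b.name AS customer
FROM orders a
LEFT JOIN customers b ON a.customer_id = b.id

Result:
product  | customer
---------+---------
Lamp     | Helen   
Cable    | Helen   
Monitor  | Eli     
Desk     | Eli     
Keyboard | NULL    


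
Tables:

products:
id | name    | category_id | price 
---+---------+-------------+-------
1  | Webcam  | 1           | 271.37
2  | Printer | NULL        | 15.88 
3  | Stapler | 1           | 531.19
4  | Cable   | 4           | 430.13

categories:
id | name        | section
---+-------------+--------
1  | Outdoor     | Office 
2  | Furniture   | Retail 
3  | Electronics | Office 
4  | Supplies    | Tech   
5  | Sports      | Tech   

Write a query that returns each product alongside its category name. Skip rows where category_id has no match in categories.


INNER JOIN keeps only products rows whose category_id matches an id in categories. Walk through each product:
  - product 1 (Webcam): category_id=1 -> matches Outdoor
  - product 2 (Printer): category_id=NULL, no match -> dropped
  - product 3 (Stapler): category_id=1 -> matches Outdoor
  - product 4 (Cable): category_id=4 -> matches Supplies
So 1 of 4 rows is dropped.

SQL:
SELECT a.name, b.name AS category
FROM products a
INNER JOIN categories b ON a.category_id = b.id

Result:
name    | category
--------+---------
Webcam  | Outdoor 
Stapler | Outdoor 
Cable   | Supplies


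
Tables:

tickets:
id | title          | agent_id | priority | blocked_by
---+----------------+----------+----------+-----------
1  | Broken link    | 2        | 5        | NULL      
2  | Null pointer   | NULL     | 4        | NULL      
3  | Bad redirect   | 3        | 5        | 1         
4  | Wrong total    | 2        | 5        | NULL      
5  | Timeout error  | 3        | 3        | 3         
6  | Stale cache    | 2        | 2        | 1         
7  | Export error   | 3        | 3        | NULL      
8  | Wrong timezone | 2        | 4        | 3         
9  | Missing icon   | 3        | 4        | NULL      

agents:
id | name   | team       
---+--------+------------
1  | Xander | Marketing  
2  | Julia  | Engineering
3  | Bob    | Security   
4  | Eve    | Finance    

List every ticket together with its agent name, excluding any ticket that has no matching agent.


INNER JOIN keeps only tickets rows whose agent_id matches an id in agents. Walk through each ticket:
  - ticket 1 (Broken link): agent_id=2 -> matches Julia
  - ticket 2 (Null pointer): agent_id=NULL, no match -> dropped
  - ticket 3 (Bad redirect): agent_id=3 -> matches Bob
  - ticket 4 (Wrong total): agent_id=2 -> matches Julia
  - ticket 5 (Timeout error): agent_id=3 -> matches Bob
  - ticket 6 (Stale cache): agent_id=2 -> matches Julia
  - ticket 7 (Export error): agent_id=3 -> matches Bob
  - ticket 8 (Wrong timezone): agent_id=2 -> matches Julia
  - ticket 9 (Missing icon): agent_id=3 -> matches Bob
So 1 of 9 rows is dropped.

SQL:
SELECT a.title, b.name AS agent
FROM tickets a
INNER JOIN agents b ON a.agent_id = b.id

Result:
title          | agent
---------------+------
Broken link    | Julia
Bad redirect   | Bob  
Wrong total    | Julia
Timeout error  | Bob  
Stale cache    | Julia
Export error   | Bob  
Wrong timezone | Julia
Missing icon   | Bob  


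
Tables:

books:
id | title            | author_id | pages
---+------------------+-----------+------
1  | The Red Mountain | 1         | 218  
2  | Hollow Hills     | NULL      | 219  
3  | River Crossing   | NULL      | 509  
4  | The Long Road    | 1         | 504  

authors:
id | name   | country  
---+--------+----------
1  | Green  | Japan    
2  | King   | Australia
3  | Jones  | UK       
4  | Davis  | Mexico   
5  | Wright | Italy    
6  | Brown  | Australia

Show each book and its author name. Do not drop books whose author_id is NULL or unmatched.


LEFT JOIN keeps every row from books (the left table); where author_id has no match in authors, the author columns become NULL. Walk through each book:
  - book 1 (The Red Mountain): author_id=1 -> matches Green
  - book 2 (Hollow Hills): author_id=NULL, no match -> kept with NULL
  - book 3 (River Crossing): author_id=NULL, no match -> kept with NULL
  - book 4 (The Long Road): author_id=1 -> matches Green
All 4 rows appear; 2 have NULL author.

SQL:
SELECT a.title, b.name AS author
FROM books a
LEFT JOIN authors b ON a.author_id = b.id

Result:
title            | author
-----------------+-------
The Red Mountain | Green 
Hollow Hills     | NULL  
River Crossing   | NULL  
The Long Road    | Green 


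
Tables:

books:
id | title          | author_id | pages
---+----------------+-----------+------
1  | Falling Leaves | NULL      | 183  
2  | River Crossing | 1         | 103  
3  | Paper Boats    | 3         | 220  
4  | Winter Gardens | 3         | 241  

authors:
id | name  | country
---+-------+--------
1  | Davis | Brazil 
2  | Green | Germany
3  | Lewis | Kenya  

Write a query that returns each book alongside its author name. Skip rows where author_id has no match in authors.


INNER JOIN keeps only books rows whose author_id matches an id in authors. Walk through each book:
  - book 1 (Falling Leaves): author_id=NULL, no match -> dropped
  - book 2 (River Crossing): author_id=1 -> matches Davis
  - book 3 (Paper Boats): author_id=3 -> matches Lewis
  - book 4 (Winter Gardens): author_id=3 -> matches Lewis
So 1 of 4 rows is dropped.

SQL:
SELECT a.title, b.name AS author
FROM books a
INNER JOIN authors b ON a.author_id = b.id

Result:
title          | author
---------------+-------
River Crossing | Davis 
Paper Boats    | Lewis 
Winter Gardens | Lewis 


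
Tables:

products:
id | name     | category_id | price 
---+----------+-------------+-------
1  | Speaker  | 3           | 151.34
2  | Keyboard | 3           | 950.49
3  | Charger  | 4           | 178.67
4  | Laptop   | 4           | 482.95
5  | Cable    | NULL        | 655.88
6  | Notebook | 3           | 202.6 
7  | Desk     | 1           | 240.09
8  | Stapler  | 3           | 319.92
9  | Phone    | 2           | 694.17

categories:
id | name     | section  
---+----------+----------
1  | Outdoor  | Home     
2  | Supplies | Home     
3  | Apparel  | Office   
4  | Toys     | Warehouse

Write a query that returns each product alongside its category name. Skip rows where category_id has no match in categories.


INNER JOIN keeps only products rows whose category_id matches an id in categories. Walk through each product:
  - product 1 (Speaker): category_id=3 -> matches Apparel
  - product 2 (Keyboard): category_id=3 -> matches Apparel
  - product 3 (Charger): category_id=4 -> matches Toys
  - product 4 (Laptop): category_id=4 -> matches Toys
  - product 5 (Cable): category_id=NULL, no match -> dropped
  - product 6 (Notebook): category_id=3 -> matches Apparel
  - product 7 (Desk): category_id=1 -> matches Outdoor
  - product 8 (Stapler): category_id=3 -> matches Apparel
  - product 9 (Phone): category_id=2 -> matches Supplies
So 1 of 9 rows is dropped.

SQL:
SELECT a.name, b.name AS category
FROM products a
INNER JOIN categories b ON a.category_id = b.id

Result:
name     | category
---------+---------
Speaker  | Apparel 
Keyboard | Apparel 
Charger  | Toys    
Laptop   | Toys    
Notebook | Apparel 
Desk     | Outdoor 
Stapler  | Apparel 
Phone    | Supplies


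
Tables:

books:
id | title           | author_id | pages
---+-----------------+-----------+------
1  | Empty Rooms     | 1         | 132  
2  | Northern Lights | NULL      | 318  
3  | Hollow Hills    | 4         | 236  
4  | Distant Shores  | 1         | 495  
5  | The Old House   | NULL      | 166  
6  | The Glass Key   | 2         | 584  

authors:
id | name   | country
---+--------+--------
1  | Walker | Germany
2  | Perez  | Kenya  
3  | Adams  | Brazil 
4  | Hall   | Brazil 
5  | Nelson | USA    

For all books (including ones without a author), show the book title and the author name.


LEFT JOIN keeps every row from books (the left table); where author_id has no match in authors, the author columns become NULL. Walk through each book:
  - book 1 (Empty Rooms): author_id=1 -> matches Walker
  - book 2 (Northern Lights): author_id=NULL, no match -> kept with NULL
  - book 3 (Hollow Hills): author_id=4 -> matches Hall
  - book 4 (Distant Shores): author_id=1 -> matches Walker
  - book 5 (The Old House): author_id=NULL, no match -> kept with NULL
  - book 6 (The Glass Key): author_id=2 -> matches Perez
All 6 rows appear; 2 have NULL author.

SQL:
SELECT a.title, b.name AS author
FROM books a
LEFT JOIN authors b ON a.author_id = b.id

Result:
title           | author
----------------+-------
Empty Rooms     | Walker
Northern Lights | NULL  
Hollow Hills    | Hall  
Distant Shores  | Walker
The Old House   | NULL  
The Glass Key   | Perez 


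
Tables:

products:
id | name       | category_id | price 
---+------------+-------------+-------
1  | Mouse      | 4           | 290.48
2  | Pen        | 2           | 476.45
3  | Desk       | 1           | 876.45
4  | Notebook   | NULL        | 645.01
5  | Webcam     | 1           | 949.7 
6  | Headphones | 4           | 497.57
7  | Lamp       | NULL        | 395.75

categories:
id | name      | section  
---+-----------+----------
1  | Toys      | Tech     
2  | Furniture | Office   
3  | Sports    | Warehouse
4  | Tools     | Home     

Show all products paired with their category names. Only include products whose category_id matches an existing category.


INNER JOIN keeps only products rows whose category_id matches an id in categories. Walk through each product:
  - product 1 (Mouse): category_id=4 -> matches Tools
  - product 2 (Pen): category_id=2 -> matches Furniture
  - product 3 (Desk): category_id=1 -> matches Toys
  - product 4 (Notebook): category_id=NULL, no match -> dropped
  - product 5 (Webcam): category_id=1 -> matches Toys
  - product 6 (Headphones): category_id=4 -> matches Tools
  - product 7 (Lamp): category_id=NULL, no match -> dropped
So 2 of 7 rows are dropped.

SQL:
SELECT a.name, b.name AS category
FROM products a
INNER JOIN categories b ON a.category_id = b.id

Result:
name       | category 
-----------+----------
Mouse      | Tools    
Pen        | Furniture
Desk       | Toys     
Webcam     | Toys     
Headphones | Tools    


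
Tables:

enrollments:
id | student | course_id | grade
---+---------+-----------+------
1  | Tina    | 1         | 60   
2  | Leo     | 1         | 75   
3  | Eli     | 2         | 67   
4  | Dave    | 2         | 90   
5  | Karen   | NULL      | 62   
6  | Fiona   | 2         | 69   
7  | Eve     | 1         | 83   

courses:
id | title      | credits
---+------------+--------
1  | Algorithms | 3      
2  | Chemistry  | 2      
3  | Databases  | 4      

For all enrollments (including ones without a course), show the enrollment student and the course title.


LEFT JOIN keeps every row from enrollments (the left table); where course_id has no match in courses, the course columns become NULL. Walk through each enrollment:
  - enrollment 1 (Tina): course_id=1 -> matches Algorithms
  - enrollment 2 (Leo): course_id=1 -> matches Algorithms
  - enrollment 3 (Eli): course_id=2 -> matches Chemistry
  - enrollment 4 (Dave): course_id=2 -> matches Chemistry
  - enrollment 5 (Karen): course_id=NULL, no match -> kept with NULL
  - enrollment 6 (Fiona): course_id=2 -> matches Chemistry
  - enrollment 7 (Eve): course_id=1 -> matches Algorithms
All 7 rows appear; 1 has NULL course.

SQL:
SELECT a.student, b.title AS course
FROM enrollments a
LEFT JOIN courses b ON a.course_id = b.id

Result:
student | course    
--------+-----------
Tina    | Algorithms
Leo     | Algorithms
Eli     | Chemistry 
Dave    | Chemistry 
Karen   | NULL      
Fiona   | Chemistry 
Eve     | Algorithms
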